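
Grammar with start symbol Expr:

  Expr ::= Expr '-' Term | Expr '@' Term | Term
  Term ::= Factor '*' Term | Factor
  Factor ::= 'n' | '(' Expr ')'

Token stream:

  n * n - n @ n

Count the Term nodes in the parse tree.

4

[Expr [Expr [Expr [Term [Factor n] * [Term [Factor n]]]] - [Term [Factor n]]] @ [Term [Factor n]]]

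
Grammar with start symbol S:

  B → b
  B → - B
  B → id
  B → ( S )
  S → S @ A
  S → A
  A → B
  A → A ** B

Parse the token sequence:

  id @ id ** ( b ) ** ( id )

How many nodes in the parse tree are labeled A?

6

[S [S [A [B id]]] @ [A [A [A [B id]] ** [B ( [S [A [B b]]] )]] ** [B ( [S [A [B id]]] )]]]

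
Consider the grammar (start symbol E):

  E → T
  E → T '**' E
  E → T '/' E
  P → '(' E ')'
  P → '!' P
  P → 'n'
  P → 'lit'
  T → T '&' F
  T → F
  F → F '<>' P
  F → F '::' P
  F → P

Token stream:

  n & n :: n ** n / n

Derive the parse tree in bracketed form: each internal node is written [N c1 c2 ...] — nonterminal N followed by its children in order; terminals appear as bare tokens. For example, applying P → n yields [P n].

[E [T [T [F [P n]]] & [F [F [P n]] :: [P n]]] ** [E [T [F [P n]]] / [E [T [F [P n]]]]]]

E
T ** E
T & F ** E
F & F ** E
P & F ** E
n & F ** E
n & F :: P ** E
n & P :: P ** E
n & n :: P ** E
n & n :: n ** E
n & n :: n ** T / E
n & n :: n ** F / E
n & n :: n ** P / E
n & n :: n ** n / E
n & n :: n ** n / T
n & n :: n ** n / F
n & n :: n ** n / P
n & n :: n ** n / n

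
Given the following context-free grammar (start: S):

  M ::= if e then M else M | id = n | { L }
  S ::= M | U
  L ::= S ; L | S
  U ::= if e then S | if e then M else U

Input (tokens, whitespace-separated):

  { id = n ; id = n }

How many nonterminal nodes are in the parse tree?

[S [M { [L [S [M id = n]] ; [L [S [M id = n]]]] }]]

8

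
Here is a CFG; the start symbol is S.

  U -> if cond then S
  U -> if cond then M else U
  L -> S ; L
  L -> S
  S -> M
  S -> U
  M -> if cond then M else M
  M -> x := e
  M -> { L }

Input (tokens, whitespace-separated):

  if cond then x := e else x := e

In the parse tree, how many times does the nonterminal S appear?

1

[S [M if cond then [M x := e] else [M x := e]]]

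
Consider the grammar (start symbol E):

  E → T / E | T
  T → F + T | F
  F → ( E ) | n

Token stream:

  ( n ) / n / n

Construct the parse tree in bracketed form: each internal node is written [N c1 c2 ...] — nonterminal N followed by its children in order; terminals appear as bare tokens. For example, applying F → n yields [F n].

E
T / E
F / E
( E ) / E
( T ) / E
( F ) / E
( n ) / E
( n ) / T / E
( n ) / F / E
( n ) / n / E
( n ) / n / T
( n ) / n / F
( n ) / n / n

[E [T [F ( [E [T [F n]]] )]] / [E [T [F n]] / [E [T [F n]]]]]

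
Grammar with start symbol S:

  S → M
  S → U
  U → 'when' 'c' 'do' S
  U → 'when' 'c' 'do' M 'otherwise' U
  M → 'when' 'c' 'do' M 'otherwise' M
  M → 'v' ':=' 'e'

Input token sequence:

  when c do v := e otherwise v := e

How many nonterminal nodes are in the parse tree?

[S [M when c do [M v := e] otherwise [M v := e]]]

4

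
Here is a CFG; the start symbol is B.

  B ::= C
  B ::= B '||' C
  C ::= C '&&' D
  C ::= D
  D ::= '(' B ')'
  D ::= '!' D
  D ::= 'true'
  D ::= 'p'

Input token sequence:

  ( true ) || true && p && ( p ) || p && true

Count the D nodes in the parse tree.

[B [B [B [C [D ( [B [C [D true]]] )]]] || [C [C [C [D true]] && [D p]] && [D ( [B [C [D p]]] )]]] || [C [C [D p]] && [D true]]]

8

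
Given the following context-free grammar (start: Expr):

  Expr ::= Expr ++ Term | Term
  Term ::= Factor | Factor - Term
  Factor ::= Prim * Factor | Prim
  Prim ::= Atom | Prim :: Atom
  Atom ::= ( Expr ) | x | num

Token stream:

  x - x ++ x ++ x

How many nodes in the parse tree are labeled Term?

4

[Expr [Expr [Expr [Term [Factor [Prim [Atom x]]] - [Term [Factor [Prim [Atom x]]]]]] ++ [Term [Factor [Prim [Atom x]]]]] ++ [Term [Factor [Prim [Atom x]]]]]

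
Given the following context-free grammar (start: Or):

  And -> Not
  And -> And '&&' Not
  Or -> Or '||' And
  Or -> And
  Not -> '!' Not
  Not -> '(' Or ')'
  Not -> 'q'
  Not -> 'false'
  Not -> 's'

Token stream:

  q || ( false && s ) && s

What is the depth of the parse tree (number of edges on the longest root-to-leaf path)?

8

[Or [Or [And [Not q]]] || [And [And [Not ( [Or [And [And [Not false]] && [Not s]]] )]] && [Not s]]]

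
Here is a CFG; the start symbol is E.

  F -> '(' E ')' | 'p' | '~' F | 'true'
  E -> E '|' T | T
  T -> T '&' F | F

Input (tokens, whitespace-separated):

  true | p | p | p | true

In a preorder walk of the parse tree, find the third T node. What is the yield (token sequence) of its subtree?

[E [E [E [E [E [T [F true]]] | [T [F p]]] | [T [F p]]] | [T [F p]]] | [T [F true]]]

p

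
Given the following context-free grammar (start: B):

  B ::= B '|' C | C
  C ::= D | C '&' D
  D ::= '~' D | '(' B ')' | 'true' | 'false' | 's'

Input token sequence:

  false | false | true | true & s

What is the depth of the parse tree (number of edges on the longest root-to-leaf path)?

6

[B [B [B [B [C [D false]]] | [C [D false]]] | [C [D true]]] | [C [C [D true]] & [D s]]]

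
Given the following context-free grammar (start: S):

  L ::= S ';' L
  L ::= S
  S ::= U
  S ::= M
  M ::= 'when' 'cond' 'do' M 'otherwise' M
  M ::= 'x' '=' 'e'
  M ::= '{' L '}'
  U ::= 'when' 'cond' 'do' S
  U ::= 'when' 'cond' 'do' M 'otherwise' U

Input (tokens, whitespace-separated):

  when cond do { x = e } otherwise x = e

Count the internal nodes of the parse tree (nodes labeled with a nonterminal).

7

[S [M when cond do [M { [L [S [M x = e]]] }] otherwise [M x = e]]]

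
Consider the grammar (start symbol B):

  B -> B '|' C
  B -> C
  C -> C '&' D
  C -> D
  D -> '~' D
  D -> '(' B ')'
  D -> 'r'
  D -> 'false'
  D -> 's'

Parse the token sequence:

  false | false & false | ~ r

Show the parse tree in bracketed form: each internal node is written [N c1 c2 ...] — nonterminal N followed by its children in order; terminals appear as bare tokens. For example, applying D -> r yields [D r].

[B [B [B [C [D false]]] | [C [C [D false]] & [D false]]] | [C [D ~ [D r]]]]

B
B | C
B | C | C
C | C | C
D | C | C
false | C | C
false | C & D | C
false | D & D | C
false | false & D | C
false | false & false | C
false | false & false | D
false | false & false | ~ D
false | false & false | ~ r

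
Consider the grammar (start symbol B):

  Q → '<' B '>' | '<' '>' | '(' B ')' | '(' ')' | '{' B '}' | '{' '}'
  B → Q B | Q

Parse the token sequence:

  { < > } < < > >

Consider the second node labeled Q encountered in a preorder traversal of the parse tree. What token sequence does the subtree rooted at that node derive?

< >

[B [Q { [B [Q < >]] }] [B [Q < [B [Q < >]] >]]]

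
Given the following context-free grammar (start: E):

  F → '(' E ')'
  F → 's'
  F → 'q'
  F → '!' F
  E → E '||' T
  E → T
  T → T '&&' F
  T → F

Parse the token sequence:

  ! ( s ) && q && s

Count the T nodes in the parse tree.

[E [T [T [T [F ! [F ( [E [T [F s]]] )]]] && [F q]] && [F s]]]

4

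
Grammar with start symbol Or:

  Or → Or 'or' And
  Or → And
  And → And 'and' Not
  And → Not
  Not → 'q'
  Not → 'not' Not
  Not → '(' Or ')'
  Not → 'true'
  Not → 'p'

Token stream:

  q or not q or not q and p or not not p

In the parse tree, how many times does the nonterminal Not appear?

[Or [Or [Or [Or [And [Not q]]] or [And [Not not [Not q]]]] or [And [And [Not not [Not q]]] and [Not p]]] or [And [Not not [Not not [Not p]]]]]

9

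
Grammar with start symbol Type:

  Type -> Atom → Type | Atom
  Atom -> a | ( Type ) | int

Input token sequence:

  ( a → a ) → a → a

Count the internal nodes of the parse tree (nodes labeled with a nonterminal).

10

[Type [Atom ( [Type [Atom a] → [Type [Atom a]]] )] → [Type [Atom a] → [Type [Atom a]]]]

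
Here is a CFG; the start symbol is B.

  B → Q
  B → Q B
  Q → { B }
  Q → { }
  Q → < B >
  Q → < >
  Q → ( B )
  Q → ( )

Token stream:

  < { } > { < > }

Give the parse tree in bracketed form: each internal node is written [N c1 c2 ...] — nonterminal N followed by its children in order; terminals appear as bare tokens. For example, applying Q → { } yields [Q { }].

B
Q B
< B > B
< Q > B
< { } > B
< { } > Q
< { } > { B }
< { } > { Q }
< { } > { < > }

[B [Q < [B [Q { }]] >] [B [Q { [B [Q < >]] }]]]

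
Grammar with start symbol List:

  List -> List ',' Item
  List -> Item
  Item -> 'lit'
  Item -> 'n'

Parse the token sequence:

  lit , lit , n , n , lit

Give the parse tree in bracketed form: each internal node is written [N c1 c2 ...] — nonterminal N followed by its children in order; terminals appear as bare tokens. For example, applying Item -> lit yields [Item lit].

List
List , Item
List , Item , Item
List , Item , Item , Item
List , Item , Item , Item , Item
Item , Item , Item , Item , Item
lit , Item , Item , Item , Item
lit , lit , Item , Item , Item
lit , lit , n , Item , Item
lit , lit , n , n , Item
lit , lit , n , n , lit

[List [List [List [List [List [Item lit]] , [Item lit]] , [Item n]] , [Item n]] , [Item lit]]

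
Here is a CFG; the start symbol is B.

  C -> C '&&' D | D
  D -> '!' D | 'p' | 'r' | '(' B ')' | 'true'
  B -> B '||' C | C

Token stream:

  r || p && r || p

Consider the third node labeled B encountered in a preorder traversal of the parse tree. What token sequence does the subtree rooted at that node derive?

r

[B [B [B [C [D r]]] || [C [C [D p]] && [D r]]] || [C [D p]]]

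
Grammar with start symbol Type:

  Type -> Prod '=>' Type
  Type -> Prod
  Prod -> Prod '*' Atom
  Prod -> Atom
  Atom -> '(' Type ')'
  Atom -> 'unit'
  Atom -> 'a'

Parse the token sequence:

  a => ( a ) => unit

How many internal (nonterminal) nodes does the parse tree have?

[Type [Prod [Atom a]] => [Type [Prod [Atom ( [Type [Prod [Atom a]]] )]] => [Type [Prod [Atom unit]]]]]

12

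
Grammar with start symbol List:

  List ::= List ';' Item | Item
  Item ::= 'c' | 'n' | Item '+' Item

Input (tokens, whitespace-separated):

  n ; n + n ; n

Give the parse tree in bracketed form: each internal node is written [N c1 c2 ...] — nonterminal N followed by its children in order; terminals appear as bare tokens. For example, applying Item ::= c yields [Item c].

[List [List [List [Item n]] ; [Item [Item n] + [Item n]]] ; [Item n]]

List
List ; Item
List ; Item ; Item
Item ; Item ; Item
n ; Item ; Item
n ; Item + Item ; Item
n ; n + Item ; Item
n ; n + n ; Item
n ; n + n ; n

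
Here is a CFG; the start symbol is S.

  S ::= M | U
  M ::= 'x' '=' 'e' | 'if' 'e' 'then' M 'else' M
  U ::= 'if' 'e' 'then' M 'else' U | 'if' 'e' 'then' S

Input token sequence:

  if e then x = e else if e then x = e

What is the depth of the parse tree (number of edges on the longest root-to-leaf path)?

5

[S [U if e then [M x = e] else [U if e then [S [M x = e]]]]]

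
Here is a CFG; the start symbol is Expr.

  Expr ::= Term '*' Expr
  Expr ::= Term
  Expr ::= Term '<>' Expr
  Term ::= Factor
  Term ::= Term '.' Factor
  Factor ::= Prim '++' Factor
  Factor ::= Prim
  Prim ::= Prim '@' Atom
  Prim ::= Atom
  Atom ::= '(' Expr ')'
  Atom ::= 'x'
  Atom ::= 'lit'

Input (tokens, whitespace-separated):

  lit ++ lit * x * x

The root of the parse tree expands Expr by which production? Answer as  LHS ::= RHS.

Expr ::= Term '*' Expr

[Expr [Term [Factor [Prim [Atom lit]] ++ [Factor [Prim [Atom lit]]]]] * [Expr [Term [Factor [Prim [Atom x]]]] * [Expr [Term [Factor [Prim [Atom x]]]]]]]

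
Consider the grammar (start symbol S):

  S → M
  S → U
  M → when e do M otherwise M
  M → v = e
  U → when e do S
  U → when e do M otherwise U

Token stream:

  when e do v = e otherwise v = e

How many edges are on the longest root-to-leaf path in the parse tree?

[S [M when e do [M v = e] otherwise [M v = e]]]

3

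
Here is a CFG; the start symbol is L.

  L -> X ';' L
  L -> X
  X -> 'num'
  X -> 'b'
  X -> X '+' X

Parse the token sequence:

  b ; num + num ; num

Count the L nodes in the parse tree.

[L [X b] ; [L [X [X num] + [X num]] ; [L [X num]]]]

3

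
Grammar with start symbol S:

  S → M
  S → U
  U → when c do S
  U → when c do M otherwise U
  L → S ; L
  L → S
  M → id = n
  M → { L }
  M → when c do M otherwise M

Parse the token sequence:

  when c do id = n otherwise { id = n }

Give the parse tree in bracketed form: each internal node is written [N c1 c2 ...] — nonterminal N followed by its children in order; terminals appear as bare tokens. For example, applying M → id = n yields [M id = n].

S
M
when c do M otherwise M
when c do id = n otherwise M
when c do id = n otherwise { L }
when c do id = n otherwise { S }
when c do id = n otherwise { M }
when c do id = n otherwise { id = n }

[S [M when c do [M id = n] otherwise [M { [L [S [M id = n]]] }]]]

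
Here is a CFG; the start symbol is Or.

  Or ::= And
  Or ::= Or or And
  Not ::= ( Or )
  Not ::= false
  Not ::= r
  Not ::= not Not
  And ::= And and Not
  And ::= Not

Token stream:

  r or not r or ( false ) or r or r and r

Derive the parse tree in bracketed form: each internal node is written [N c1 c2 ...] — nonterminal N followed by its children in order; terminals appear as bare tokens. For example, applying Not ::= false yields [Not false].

Or
Or or And
Or or And or And
Or or And or And or And
Or or And or And or And or And
And or And or And or And or And
Not or And or And or And or And
r or And or And or And or And
r or Not or And or And or And
r or not Not or And or And or And
r or not r or And or And or And
r or not r or Not or And or And
r or not r or ( Or ) or And or And
r or not r or ( And ) or And or And
r or not r or ( Not ) or And or And
r or not r or ( false ) or And or And
r or not r or ( false ) or Not or And
r or not r or ( false ) or r or And
r or not r or ( false ) or r or And and Not
r or not r or ( false ) or r or Not and Not
r or not r or ( false ) or r or r and Not
r or not r or ( false ) or r or r and r

[Or [Or [Or [Or [Or [And [Not r]]] or [And [Not not [Not r]]]] or [And [Not ( [Or [And [Not false]]] )]]] or [And [Not r]]] or [And [And [Not r]] and [Not r]]]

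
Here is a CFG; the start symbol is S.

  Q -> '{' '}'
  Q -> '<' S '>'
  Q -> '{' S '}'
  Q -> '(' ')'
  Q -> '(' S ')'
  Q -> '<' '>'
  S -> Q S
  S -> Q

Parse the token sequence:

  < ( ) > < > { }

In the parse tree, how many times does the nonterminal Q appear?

4

[S [Q < [S [Q ( )]] >] [S [Q < >] [S [Q { }]]]]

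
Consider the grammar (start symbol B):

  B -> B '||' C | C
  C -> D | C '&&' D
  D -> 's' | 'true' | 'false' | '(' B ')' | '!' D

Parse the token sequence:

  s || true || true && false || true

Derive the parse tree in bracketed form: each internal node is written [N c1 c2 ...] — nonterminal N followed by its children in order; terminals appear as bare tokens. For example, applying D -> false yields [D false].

[B [B [B [B [C [D s]]] || [C [D true]]] || [C [C [D true]] && [D false]]] || [C [D true]]]

B
B || C
B || C || C
B || C || C || C
C || C || C || C
D || C || C || C
s || C || C || C
s || D || C || C
s || true || C || C
s || true || C && D || C
s || true || D && D || C
s || true || true && D || C
s || true || true && false || C
s || true || true && false || D
s || true || true && false || true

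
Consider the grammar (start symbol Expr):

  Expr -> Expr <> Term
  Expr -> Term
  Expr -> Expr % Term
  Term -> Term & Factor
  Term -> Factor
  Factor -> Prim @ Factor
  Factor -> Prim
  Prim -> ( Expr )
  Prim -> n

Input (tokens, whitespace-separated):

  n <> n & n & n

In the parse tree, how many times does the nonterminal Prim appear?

[Expr [Expr [Term [Factor [Prim n]]]] <> [Term [Term [Term [Factor [Prim n]]] & [Factor [Prim n]]] & [Factor [Prim n]]]]

4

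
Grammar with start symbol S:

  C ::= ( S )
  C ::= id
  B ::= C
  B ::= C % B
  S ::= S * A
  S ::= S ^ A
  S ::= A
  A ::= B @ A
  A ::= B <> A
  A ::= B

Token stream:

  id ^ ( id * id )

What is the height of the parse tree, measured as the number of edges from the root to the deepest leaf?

9

[S [S [A [B [C id]]]] ^ [A [B [C ( [S [S [A [B [C id]]]] * [A [B [C id]]]] )]]]]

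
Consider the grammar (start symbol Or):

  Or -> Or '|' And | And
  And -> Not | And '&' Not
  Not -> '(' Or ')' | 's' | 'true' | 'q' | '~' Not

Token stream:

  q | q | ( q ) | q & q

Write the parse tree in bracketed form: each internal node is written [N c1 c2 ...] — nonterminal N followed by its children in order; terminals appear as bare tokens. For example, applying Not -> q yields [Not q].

Or
Or | And
Or | And | And
Or | And | And | And
And | And | And | And
Not | And | And | And
q | And | And | And
q | Not | And | And
q | q | And | And
q | q | Not | And
q | q | ( Or ) | And
q | q | ( And ) | And
q | q | ( Not ) | And
q | q | ( q ) | And
q | q | ( q ) | And & Not
q | q | ( q ) | Not & Not
q | q | ( q ) | q & Not
q | q | ( q ) | q & q

[Or [Or [Or [Or [And [Not q]]] | [And [Not q]]] | [And [Not ( [Or [And [Not q]]] )]]] | [And [And [Not q]] & [Not q]]]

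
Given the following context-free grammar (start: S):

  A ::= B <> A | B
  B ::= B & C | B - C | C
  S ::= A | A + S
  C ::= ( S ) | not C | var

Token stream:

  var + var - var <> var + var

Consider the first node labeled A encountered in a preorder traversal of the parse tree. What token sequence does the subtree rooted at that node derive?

var

[S [A [B [C var]]] + [S [A [B [B [C var]] - [C var]] <> [A [B [C var]]]] + [S [A [B [C var]]]]]]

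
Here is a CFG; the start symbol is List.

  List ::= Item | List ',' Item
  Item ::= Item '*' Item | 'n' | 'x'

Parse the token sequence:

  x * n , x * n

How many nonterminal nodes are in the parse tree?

8

[List [List [Item [Item x] * [Item n]]] , [Item [Item x] * [Item n]]]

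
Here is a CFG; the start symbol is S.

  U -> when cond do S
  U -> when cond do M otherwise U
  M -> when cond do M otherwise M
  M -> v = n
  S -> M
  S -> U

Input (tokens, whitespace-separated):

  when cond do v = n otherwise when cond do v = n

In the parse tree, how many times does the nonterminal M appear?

2

[S [U when cond do [M v = n] otherwise [U when cond do [S [M v = n]]]]]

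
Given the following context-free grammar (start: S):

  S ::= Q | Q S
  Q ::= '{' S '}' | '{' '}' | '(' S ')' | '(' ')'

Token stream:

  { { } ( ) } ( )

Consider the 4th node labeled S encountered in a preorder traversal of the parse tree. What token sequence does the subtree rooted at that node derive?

( )

[S [Q { [S [Q { }] [S [Q ( )]]] }] [S [Q ( )]]]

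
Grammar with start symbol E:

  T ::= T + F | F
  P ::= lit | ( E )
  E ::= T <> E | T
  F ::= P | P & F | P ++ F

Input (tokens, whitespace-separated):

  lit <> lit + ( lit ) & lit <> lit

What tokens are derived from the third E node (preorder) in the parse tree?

[E [T [F [P lit]]] <> [E [T [T [F [P lit]]] + [F [P ( [E [T [F [P lit]]]] )] & [F [P lit]]]] <> [E [T [F [P lit]]]]]]

lit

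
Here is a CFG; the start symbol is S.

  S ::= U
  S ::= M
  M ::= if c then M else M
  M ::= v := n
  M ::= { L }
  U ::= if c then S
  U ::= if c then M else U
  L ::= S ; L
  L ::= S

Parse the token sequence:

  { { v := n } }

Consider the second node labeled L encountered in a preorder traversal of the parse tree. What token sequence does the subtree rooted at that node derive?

v := n

[S [M { [L [S [M { [L [S [M v := n]]] }]]] }]]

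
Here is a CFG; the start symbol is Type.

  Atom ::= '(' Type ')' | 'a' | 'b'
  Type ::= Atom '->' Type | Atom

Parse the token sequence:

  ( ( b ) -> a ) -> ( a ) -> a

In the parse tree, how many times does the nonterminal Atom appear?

[Type [Atom ( [Type [Atom ( [Type [Atom b]] )] -> [Type [Atom a]]] )] -> [Type [Atom ( [Type [Atom a]] )] -> [Type [Atom a]]]]

7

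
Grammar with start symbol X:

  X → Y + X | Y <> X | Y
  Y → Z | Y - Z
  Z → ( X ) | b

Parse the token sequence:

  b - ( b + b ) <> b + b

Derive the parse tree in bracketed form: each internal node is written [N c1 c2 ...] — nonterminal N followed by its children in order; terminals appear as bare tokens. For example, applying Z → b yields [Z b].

[X [Y [Y [Z b]] - [Z ( [X [Y [Z b]] + [X [Y [Z b]]]] )]] <> [X [Y [Z b]] + [X [Y [Z b]]]]]

X
Y <> X
Y - Z <> X
Z - Z <> X
b - Z <> X
b - ( X ) <> X
b - ( Y + X ) <> X
b - ( Z + X ) <> X
b - ( b + X ) <> X
b - ( b + Y ) <> X
b - ( b + Z ) <> X
b - ( b + b ) <> X
b - ( b + b ) <> Y + X
b - ( b + b ) <> Z + X
b - ( b + b ) <> b + X
b - ( b + b ) <> b + Y
b - ( b + b ) <> b + Z
b - ( b + b ) <> b + b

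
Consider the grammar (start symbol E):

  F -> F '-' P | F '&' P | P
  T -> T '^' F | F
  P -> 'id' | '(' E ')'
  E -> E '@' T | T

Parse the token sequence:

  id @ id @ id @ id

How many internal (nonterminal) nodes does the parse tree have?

[E [E [E [E [T [F [P id]]]] @ [T [F [P id]]]] @ [T [F [P id]]]] @ [T [F [P id]]]]

16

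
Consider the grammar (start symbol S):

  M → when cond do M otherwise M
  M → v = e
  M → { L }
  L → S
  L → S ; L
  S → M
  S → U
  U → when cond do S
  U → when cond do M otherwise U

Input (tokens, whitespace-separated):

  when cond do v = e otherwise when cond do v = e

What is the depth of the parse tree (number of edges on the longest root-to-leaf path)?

5

[S [U when cond do [M v = e] otherwise [U when cond do [S [M v = e]]]]]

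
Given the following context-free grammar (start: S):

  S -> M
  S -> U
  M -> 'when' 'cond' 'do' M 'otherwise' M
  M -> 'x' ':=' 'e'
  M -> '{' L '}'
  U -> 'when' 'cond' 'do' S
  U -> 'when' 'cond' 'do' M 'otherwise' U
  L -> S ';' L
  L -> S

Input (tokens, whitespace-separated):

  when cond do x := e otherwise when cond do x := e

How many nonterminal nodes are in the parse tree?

[S [U when cond do [M x := e] otherwise [U when cond do [S [M x := e]]]]]

6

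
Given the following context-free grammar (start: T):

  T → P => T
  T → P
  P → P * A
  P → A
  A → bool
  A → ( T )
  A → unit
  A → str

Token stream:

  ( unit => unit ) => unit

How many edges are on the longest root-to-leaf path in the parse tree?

7

[T [P [A ( [T [P [A unit]] => [T [P [A unit]]]] )]] => [T [P [A unit]]]]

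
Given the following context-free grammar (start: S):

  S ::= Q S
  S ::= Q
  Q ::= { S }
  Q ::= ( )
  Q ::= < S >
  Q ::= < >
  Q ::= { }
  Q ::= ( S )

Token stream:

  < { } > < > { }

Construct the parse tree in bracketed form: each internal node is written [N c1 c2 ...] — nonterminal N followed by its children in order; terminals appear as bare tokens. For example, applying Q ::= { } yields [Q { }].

S
Q S
< S > S
< Q > S
< { } > S
< { } > Q S
< { } > < > S
< { } > < > Q
< { } > < > { }

[S [Q < [S [Q { }]] >] [S [Q < >] [S [Q { }]]]]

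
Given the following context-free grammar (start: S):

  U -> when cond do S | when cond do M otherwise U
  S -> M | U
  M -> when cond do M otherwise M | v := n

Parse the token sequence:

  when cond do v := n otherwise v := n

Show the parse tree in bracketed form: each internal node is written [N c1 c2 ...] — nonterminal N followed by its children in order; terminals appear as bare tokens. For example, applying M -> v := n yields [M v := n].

S
M
when cond do M otherwise M
when cond do v := n otherwise M
when cond do v := n otherwise v := n

[S [M when cond do [M v := n] otherwise [M v := n]]]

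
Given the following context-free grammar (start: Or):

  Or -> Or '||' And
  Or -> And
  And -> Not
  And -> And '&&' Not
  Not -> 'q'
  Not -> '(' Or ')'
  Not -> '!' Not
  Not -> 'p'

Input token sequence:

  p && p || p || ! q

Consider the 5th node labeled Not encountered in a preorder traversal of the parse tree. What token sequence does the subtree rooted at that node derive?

[Or [Or [Or [And [And [Not p]] && [Not p]]] || [And [Not p]]] || [And [Not ! [Not q]]]]

q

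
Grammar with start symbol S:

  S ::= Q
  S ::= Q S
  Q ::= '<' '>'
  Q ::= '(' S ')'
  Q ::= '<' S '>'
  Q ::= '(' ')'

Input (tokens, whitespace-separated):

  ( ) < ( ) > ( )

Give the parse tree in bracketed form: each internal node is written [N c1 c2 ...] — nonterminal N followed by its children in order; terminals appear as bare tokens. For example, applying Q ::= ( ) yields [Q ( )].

S
Q S
( ) S
( ) Q S
( ) < S > S
( ) < Q > S
( ) < ( ) > S
( ) < ( ) > Q
( ) < ( ) > ( )

[S [Q ( )] [S [Q < [S [Q ( )]] >] [S [Q ( )]]]]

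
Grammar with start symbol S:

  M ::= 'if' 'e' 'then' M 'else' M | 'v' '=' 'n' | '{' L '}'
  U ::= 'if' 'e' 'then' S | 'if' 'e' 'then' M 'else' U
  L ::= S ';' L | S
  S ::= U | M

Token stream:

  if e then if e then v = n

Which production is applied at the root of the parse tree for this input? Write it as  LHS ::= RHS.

S ::= U

[S [U if e then [S [U if e then [S [M v = n]]]]]]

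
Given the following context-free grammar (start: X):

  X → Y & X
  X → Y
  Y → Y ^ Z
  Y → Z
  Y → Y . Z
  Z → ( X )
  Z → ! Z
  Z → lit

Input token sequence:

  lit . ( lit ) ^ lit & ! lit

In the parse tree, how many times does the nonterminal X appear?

[X [Y [Y [Y [Z lit]] . [Z ( [X [Y [Z lit]]] )]] ^ [Z lit]] & [X [Y [Z ! [Z lit]]]]]

3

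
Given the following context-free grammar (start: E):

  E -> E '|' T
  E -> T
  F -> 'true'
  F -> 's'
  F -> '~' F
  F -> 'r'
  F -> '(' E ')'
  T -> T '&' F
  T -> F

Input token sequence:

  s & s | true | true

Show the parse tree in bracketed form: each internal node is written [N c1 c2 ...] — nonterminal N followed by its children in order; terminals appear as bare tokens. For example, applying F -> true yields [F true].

E
E | T
E | T | T
T | T | T
T & F | T | T
F & F | T | T
s & F | T | T
s & s | T | T
s & s | F | T
s & s | true | T
s & s | true | F
s & s | true | true

[E [E [E [T [T [F s]] & [F s]]] | [T [F true]]] | [T [F true]]]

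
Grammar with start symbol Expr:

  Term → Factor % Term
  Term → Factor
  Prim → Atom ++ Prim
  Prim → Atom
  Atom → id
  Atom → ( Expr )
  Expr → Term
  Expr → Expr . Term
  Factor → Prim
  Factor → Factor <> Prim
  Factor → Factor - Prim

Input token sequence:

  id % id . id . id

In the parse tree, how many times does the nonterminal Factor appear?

[Expr [Expr [Expr [Term [Factor [Prim [Atom id]]] % [Term [Factor [Prim [Atom id]]]]]] . [Term [Factor [Prim [Atom id]]]]] . [Term [Factor [Prim [Atom id]]]]]

4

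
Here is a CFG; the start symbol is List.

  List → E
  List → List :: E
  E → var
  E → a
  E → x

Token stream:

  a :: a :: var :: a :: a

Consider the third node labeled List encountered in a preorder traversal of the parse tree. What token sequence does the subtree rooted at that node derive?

a :: a :: var

[List [List [List [List [List [E a]] :: [E a]] :: [E var]] :: [E a]] :: [E a]]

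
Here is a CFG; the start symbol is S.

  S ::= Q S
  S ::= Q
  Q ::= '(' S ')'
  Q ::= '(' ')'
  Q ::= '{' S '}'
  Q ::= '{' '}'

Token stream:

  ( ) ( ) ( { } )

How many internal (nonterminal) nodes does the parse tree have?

[S [Q ( )] [S [Q ( )] [S [Q ( [S [Q { }]] )]]]]

8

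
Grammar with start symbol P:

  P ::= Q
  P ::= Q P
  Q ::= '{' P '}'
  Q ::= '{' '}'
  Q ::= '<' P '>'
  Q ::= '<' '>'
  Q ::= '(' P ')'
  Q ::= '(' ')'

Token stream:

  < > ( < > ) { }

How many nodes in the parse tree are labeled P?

[P [Q < >] [P [Q ( [P [Q < >]] )] [P [Q { }]]]]

4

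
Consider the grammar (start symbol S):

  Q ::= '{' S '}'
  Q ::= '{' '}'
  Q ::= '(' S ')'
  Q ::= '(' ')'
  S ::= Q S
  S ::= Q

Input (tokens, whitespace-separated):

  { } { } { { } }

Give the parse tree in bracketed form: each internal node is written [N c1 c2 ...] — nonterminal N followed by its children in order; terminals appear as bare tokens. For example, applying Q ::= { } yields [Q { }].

[S [Q { }] [S [Q { }] [S [Q { [S [Q { }]] }]]]]

S
Q S
{ } S
{ } Q S
{ } { } S
{ } { } Q
{ } { } { S }
{ } { } { Q }
{ } { } { { } }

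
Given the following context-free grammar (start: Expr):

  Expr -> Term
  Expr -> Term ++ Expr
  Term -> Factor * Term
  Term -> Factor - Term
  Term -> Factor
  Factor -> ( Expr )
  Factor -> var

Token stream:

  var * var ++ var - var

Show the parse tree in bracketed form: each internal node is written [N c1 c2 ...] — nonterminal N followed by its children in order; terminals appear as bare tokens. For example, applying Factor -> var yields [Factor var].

[Expr [Term [Factor var] * [Term [Factor var]]] ++ [Expr [Term [Factor var] - [Term [Factor var]]]]]

Expr
Term ++ Expr
Factor * Term ++ Expr
var * Term ++ Expr
var * Factor ++ Expr
var * var ++ Expr
var * var ++ Term
var * var ++ Factor - Term
var * var ++ var - Term
var * var ++ var - Factor
var * var ++ var - var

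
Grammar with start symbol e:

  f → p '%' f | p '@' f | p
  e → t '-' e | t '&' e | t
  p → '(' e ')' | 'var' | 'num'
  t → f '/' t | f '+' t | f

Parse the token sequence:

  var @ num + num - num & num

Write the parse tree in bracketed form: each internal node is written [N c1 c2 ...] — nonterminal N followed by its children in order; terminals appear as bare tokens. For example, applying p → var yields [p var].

[e [t [f [p var] @ [f [p num]]] + [t [f [p num]]]] - [e [t [f [p num]]] & [e [t [f [p num]]]]]]

e
t - e
f + t - e
p @ f + t - e
var @ f + t - e
var @ p + t - e
var @ num + t - e
var @ num + f - e
var @ num + p - e
var @ num + num - e
var @ num + num - t & e
var @ num + num - f & e
var @ num + num - p & e
var @ num + num - num & e
var @ num + num - num & t
var @ num + num - num & f
var @ num + num - num & p
var @ num + num - num & num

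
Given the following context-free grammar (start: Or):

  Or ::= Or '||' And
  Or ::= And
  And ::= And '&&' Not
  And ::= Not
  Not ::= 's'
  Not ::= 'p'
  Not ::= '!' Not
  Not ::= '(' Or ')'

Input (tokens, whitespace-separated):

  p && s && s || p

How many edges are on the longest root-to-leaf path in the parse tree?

6

[Or [Or [And [And [And [Not p]] && [Not s]] && [Not s]]] || [And [Not p]]]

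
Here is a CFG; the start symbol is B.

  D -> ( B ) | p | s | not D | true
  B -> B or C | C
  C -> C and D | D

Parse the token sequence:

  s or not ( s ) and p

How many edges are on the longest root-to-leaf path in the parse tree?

[B [B [C [D s]]] or [C [C [D not [D ( [B [C [D s]]] )]]] and [D p]]]

8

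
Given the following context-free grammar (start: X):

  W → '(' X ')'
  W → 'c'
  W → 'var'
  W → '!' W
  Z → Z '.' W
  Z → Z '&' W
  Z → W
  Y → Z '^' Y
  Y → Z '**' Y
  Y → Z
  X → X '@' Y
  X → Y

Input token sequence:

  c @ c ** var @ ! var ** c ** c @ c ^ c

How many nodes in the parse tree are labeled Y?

8

[X [X [X [X [Y [Z [W c]]]] @ [Y [Z [W c]] ** [Y [Z [W var]]]]] @ [Y [Z [W ! [W var]]] ** [Y [Z [W c]] ** [Y [Z [W c]]]]]] @ [Y [Z [W c]] ^ [Y [Z [W c]]]]]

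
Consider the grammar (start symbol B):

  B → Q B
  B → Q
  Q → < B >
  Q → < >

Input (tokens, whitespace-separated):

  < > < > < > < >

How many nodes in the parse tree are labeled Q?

[B [Q < >] [B [Q < >] [B [Q < >] [B [Q < >]]]]]

4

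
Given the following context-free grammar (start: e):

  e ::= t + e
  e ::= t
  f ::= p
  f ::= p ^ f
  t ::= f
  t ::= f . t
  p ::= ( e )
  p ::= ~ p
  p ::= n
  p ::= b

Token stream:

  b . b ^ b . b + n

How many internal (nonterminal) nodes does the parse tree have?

16

[e [t [f [p b]] . [t [f [p b] ^ [f [p b]]] . [t [f [p b]]]]] + [e [t [f [p n]]]]]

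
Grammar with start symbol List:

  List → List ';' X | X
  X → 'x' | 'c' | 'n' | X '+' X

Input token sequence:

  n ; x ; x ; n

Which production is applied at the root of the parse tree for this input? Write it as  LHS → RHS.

List → List ';' X

[List [List [List [List [X n]] ; [X x]] ; [X x]] ; [X n]]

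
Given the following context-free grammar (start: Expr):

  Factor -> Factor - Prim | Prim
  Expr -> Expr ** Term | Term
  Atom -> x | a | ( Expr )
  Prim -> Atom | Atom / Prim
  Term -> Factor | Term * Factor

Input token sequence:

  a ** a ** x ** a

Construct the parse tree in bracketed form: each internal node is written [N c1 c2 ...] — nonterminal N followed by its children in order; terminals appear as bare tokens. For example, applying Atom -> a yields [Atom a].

Expr
Expr ** Term
Expr ** Term ** Term
Expr ** Term ** Term ** Term
Term ** Term ** Term ** Term
Factor ** Term ** Term ** Term
Prim ** Term ** Term ** Term
Atom ** Term ** Term ** Term
a ** Term ** Term ** Term
a ** Factor ** Term ** Term
a ** Prim ** Term ** Term
a ** Atom ** Term ** Term
a ** a ** Term ** Term
a ** a ** Factor ** Term
a ** a ** Prim ** Term
a ** a ** Atom ** Term
a ** a ** x ** Term
a ** a ** x ** Factor
a ** a ** x ** Prim
a ** a ** x ** Atom
a ** a ** x ** a

[Expr [Expr [Expr [Expr [Term [Factor [Prim [Atom a]]]]] ** [Term [Factor [Prim [Atom a]]]]] ** [Term [Factor [Prim [Atom x]]]]] ** [Term [Factor [Prim [Atom a]]]]]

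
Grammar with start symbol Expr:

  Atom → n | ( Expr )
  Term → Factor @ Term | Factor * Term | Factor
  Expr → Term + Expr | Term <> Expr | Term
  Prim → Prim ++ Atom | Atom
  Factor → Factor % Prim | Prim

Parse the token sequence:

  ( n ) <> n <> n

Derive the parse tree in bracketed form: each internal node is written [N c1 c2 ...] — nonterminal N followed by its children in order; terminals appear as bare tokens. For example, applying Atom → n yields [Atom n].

[Expr [Term [Factor [Prim [Atom ( [Expr [Term [Factor [Prim [Atom n]]]]] )]]]] <> [Expr [Term [Factor [Prim [Atom n]]]] <> [Expr [Term [Factor [Prim [Atom n]]]]]]]

Expr
Term <> Expr
Factor <> Expr
Prim <> Expr
Atom <> Expr
( Expr ) <> Expr
( Term ) <> Expr
( Factor ) <> Expr
( Prim ) <> Expr
( Atom ) <> Expr
( n ) <> Expr
( n ) <> Term <> Expr
( n ) <> Factor <> Expr
( n ) <> Prim <> Expr
( n ) <> Atom <> Expr
( n ) <> n <> Expr
( n ) <> n <> Term
( n ) <> n <> Factor
( n ) <> n <> Prim
( n ) <> n <> Atom
( n ) <> n <> n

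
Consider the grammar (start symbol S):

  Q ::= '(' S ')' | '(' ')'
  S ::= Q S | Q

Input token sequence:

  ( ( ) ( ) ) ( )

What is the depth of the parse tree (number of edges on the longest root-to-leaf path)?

[S [Q ( [S [Q ( )] [S [Q ( )]]] )] [S [Q ( )]]]

5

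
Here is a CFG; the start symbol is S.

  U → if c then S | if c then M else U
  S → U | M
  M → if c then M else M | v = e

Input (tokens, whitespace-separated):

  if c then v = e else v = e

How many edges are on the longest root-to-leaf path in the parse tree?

3

[S [M if c then [M v = e] else [M v = e]]]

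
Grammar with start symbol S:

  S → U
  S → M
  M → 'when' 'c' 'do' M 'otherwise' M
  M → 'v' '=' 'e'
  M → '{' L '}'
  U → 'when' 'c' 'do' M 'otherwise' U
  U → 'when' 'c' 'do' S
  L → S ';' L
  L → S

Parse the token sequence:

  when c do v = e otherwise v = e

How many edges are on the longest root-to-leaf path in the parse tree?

[S [M when c do [M v = e] otherwise [M v = e]]]

3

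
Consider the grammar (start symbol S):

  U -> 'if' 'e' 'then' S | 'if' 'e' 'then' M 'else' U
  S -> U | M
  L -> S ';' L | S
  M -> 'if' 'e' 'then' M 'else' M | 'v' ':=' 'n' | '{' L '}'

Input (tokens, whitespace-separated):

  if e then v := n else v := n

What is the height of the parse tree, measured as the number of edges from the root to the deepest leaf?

3

[S [M if e then [M v := n] else [M v := n]]]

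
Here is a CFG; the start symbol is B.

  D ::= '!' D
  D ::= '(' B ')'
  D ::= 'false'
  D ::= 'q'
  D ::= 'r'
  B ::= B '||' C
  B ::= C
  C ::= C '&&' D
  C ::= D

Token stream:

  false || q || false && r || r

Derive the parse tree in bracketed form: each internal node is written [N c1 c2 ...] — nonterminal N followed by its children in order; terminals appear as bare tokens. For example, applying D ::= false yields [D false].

[B [B [B [B [C [D false]]] || [C [D q]]] || [C [C [D false]] && [D r]]] || [C [D r]]]

B
B || C
B || C || C
B || C || C || C
C || C || C || C
D || C || C || C
false || C || C || C
false || D || C || C
false || q || C || C
false || q || C && D || C
false || q || D && D || C
false || q || false && D || C
false || q || false && r || C
false || q || false && r || D
false || q || false && r || r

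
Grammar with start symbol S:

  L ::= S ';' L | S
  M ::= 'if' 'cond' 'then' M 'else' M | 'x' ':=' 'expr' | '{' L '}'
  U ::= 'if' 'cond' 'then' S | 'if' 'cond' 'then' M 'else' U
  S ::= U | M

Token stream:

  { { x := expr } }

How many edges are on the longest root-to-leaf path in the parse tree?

[S [M { [L [S [M { [L [S [M x := expr]]] }]]] }]]

8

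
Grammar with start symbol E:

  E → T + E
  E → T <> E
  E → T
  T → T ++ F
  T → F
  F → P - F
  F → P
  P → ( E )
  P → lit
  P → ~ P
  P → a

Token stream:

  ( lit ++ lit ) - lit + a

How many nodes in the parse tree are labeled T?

[E [T [F [P ( [E [T [T [F [P lit]]] ++ [F [P lit]]]] )] - [F [P lit]]]] + [E [T [F [P a]]]]]

4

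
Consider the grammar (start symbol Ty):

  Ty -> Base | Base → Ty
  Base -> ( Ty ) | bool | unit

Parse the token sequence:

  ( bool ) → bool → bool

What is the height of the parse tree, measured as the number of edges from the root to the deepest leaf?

4

[Ty [Base ( [Ty [Base bool]] )] → [Ty [Base bool] → [Ty [Base bool]]]]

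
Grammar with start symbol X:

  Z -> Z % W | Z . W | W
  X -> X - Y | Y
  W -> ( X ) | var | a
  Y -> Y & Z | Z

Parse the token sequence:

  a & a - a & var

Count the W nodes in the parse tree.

[X [X [Y [Y [Z [W a]]] & [Z [W a]]]] - [Y [Y [Z [W a]]] & [Z [W var]]]]

4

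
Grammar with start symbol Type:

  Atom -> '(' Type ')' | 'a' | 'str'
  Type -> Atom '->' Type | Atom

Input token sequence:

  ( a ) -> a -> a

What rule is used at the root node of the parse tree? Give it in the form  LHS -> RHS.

[Type [Atom ( [Type [Atom a]] )] -> [Type [Atom a] -> [Type [Atom a]]]]

Type -> Atom '->' Type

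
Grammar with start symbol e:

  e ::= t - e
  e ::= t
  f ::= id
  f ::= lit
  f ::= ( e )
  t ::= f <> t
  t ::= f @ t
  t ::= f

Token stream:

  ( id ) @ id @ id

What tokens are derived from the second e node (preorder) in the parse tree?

[e [t [f ( [e [t [f id]]] )] @ [t [f id] @ [t [f id]]]]]

id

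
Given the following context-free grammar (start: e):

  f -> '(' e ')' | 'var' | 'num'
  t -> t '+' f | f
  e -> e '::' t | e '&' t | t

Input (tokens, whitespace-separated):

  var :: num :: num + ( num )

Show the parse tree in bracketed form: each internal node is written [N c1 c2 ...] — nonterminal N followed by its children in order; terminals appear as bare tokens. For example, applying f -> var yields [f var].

e
e :: t
e :: t :: t
t :: t :: t
f :: t :: t
var :: t :: t
var :: f :: t
var :: num :: t
var :: num :: t + f
var :: num :: f + f
var :: num :: num + f
var :: num :: num + ( e )
var :: num :: num + ( t )
var :: num :: num + ( f )
var :: num :: num + ( num )

[e [e [e [t [f var]]] :: [t [f num]]] :: [t [t [f num]] + [f ( [e [t [f num]]] )]]]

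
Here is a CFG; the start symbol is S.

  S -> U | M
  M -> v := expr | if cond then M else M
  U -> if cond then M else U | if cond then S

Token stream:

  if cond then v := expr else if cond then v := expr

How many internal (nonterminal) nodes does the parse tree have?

[S [U if cond then [M v := expr] else [U if cond then [S [M v := expr]]]]]

6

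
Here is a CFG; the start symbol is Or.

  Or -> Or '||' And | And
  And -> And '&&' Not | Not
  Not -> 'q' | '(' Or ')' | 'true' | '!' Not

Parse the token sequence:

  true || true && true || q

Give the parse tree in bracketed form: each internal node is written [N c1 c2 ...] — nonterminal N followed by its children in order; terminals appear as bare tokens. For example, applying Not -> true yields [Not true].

[Or [Or [Or [And [Not true]]] || [And [And [Not true]] && [Not true]]] || [And [Not q]]]

Or
Or || And
Or || And || And
And || And || And
Not || And || And
true || And || And
true || And && Not || And
true || Not && Not || And
true || true && Not || And
true || true && true || And
true || true && true || Not
true || true && true || q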